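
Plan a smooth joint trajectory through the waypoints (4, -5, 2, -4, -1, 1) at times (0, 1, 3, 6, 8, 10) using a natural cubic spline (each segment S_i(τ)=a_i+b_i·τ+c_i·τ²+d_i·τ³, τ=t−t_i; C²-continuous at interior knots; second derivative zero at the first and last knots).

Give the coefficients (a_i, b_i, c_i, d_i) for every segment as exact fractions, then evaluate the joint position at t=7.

  seg 0: a=4 b=-22013/1912 c=0 d=4805/1912
  seg 1: a=-5 b=-3799/956 c=14415/1912 d=-3635/1912
  seg 2: a=2 b=3221/956 c=-7395/1912 d=3973/5736
  seg 3: a=-4 b=-2171/1912 c=1131/478 d=-4009/7648
  seg 4: a=-1 b=1949/956 c=-2979/3824 d=993/7648
S(7) = -25189/7648

Δ: Δ0=-9, Δ1=7/2, Δ2=-2, Δ3=3/2, Δ4=1
row 1: diag=6, rhs=75; c'=1/3, d'=25/2
row 2: denom=10−2·1/3=28/3; d'=(-33−2·25/2)/(28/3)=-87/14
row 3: denom=10−3·9/28=253/28; d'=(21−3·-87/14)/(253/28)=1110/253
row 4: denom=8−2·56/253=1912/253; d'=(-3−2·1110/253)/(1912/253)=-2979/1912
back: M4=-2979/1912
back: M3=1110/253−56/253·-2979/1912=1131/239
back: M2=-87/14−9/28·1131/239=-7395/956
back: M1=25/2−1/3·-7395/956=14415/956
M: M0=0, M1=14415/956, M2=-7395/956, M3=1131/239, M4=-2979/1912, M5=0
seg 0: a=4, c=M0/2=0, d=(M1−M0)/(6·1)=4805/1912, b=Δ0−h0·(2M0+M1)/6=-22013/1912
seg 1: a=-5, c=M1/2=14415/1912, d=(M2−M1)/(6·2)=-3635/1912, b=Δ1−h1·(2M1+M2)/6=-3799/956
seg 2: a=2, c=M2/2=-7395/1912, d=(M3−M2)/(6·3)=3973/5736, b=Δ2−h2·(2M2+M3)/6=3221/956
seg 3: a=-4, c=M3/2=1131/478, d=(M4−M3)/(6·2)=-4009/7648, b=Δ3−h3·(2M3+M4)/6=-2171/1912
seg 4: a=-1, c=M4/2=-2979/3824, d=(M5−M4)/(6·2)=993/7648, b=Δ4−h4·(2M4+M5)/6=1949/956
t_q=7 → seg 3, τ=1; S=-4+-2171/1912·τ+1131/478·τ²+-4009/7648·τ³=-25189/7648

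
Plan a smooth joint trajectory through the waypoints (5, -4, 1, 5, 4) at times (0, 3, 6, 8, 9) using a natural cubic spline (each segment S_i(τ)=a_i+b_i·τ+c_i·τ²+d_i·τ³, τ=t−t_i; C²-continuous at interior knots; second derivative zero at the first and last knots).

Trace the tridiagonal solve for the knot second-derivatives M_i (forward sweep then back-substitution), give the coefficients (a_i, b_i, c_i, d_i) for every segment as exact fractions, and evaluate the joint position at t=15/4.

Δ: Δ0=-3, Δ1=5/3, Δ2=2, Δ3=-1
row 1: diag=12, rhs=28; c'=1/4, d'=7/3
row 2: denom=10−3·1/4=37/4; d'=(2−3·7/3)/(37/4)=-20/37
row 3: denom=6−2·8/37=206/37; d'=(-18−2·-20/37)/(206/37)=-313/103
back: M3=-313/103
back: M2=-20/37−8/37·-313/103=12/103
back: M1=7/3−1/4·12/103=712/309
M: M0=0, M1=712/309, M2=12/103, M3=-313/103, M4=0
seg 0: a=5, c=M0/2=0, d=(M1−M0)/(6·3)=356/2781, b=Δ0−h0·(2M0+M1)/6=-1283/309
seg 1: a=-4, c=M1/2=356/309, d=(M2−M1)/(6·3)=-338/2781, b=Δ1−h1·(2M1+M2)/6=-215/309
seg 2: a=1, c=M2/2=6/103, d=(M3−M2)/(6·2)=-325/1236, b=Δ2−h2·(2M2+M3)/6=907/309
seg 3: a=5, c=M3/2=-313/206, d=(M4−M3)/(6·1)=313/618, b=Δ3−h3·(2M3+M4)/6=4/309
t_q=15/4 → seg 1, τ=3/4; S=-4+-215/309·τ+356/309·τ²+-338/2781·τ³=-12937/3296

  seg 0: a=5 b=-1283/309 c=0 d=356/2781
  seg 1: a=-4 b=-215/309 c=356/309 d=-338/2781
  seg 2: a=1 b=907/309 c=6/103 d=-325/1236
  seg 3: a=5 b=4/309 c=-313/206 d=313/618
S(15/4) = -12937/3296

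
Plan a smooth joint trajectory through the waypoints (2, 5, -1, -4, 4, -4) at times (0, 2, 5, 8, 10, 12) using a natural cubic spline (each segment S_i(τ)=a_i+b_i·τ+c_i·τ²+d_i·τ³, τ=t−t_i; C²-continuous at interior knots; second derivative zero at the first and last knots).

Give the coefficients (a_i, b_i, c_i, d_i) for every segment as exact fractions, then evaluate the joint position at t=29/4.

  seg 0: a=2 b=2817/1286 c=0 d=-111/643
  seg 1: a=5 b=153/1286 c=-666/643 d=1271/11574
  seg 2: a=-1 b=-2013/643 c=-61/1286 d=2923/11574
  seg 3: a=-4 b=4377/1286 c=1431/643 d=-4957/5144
  seg 4: a=4 b=477/643 c=-9147/2572 d=3049/5144
S(29/4) = -445049/82304

Δ: Δ0=3/2, Δ1=-2, Δ2=-1, Δ3=4, Δ4=-4
row 1: diag=10, rhs=-21; c'=3/10, d'=-21/10
row 2: denom=12−3·3/10=111/10; d'=(6−3·-21/10)/(111/10)=41/37
row 3: denom=10−3·10/37=340/37; d'=(30−3·41/37)/(340/37)=987/340
row 4: denom=8−2·37/170=643/85; d'=(-48−2·987/340)/(643/85)=-9147/1286
back: M4=-9147/1286
back: M3=987/340−37/170·-9147/1286=2862/643
back: M2=41/37−10/37·2862/643=-61/643
back: M1=-21/10−3/10·-61/643=-1332/643
M: M0=0, M1=-1332/643, M2=-61/643, M3=2862/643, M4=-9147/1286, M5=0
seg 0: a=2, c=M0/2=0, d=(M1−M0)/(6·2)=-111/643, b=Δ0−h0·(2M0+M1)/6=2817/1286
seg 1: a=5, c=M1/2=-666/643, d=(M2−M1)/(6·3)=1271/11574, b=Δ1−h1·(2M1+M2)/6=153/1286
seg 2: a=-1, c=M2/2=-61/1286, d=(M3−M2)/(6·3)=2923/11574, b=Δ2−h2·(2M2+M3)/6=-2013/643
seg 3: a=-4, c=M3/2=1431/643, d=(M4−M3)/(6·2)=-4957/5144, b=Δ3−h3·(2M3+M4)/6=4377/1286
seg 4: a=4, c=M4/2=-9147/2572, d=(M5−M4)/(6·2)=3049/5144, b=Δ4−h4·(2M4+M5)/6=477/643
t_q=29/4 → seg 2, τ=9/4; S=-1+-2013/643·τ+-61/1286·τ²+2923/11574·τ³=-445049/82304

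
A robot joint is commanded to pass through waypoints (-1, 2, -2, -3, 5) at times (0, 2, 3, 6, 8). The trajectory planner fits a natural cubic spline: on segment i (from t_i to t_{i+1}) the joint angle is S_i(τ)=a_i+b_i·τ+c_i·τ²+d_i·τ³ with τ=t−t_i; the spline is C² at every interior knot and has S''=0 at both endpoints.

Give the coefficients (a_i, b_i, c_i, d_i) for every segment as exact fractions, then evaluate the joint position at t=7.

  seg 0: a=-1 b=4357/1248 c=0 d=-2485/4992
  seg 1: a=2 b=-1549/624 c=-2485/832 d=3667/2496
  seg 2: a=-2 b=-10105/2496 c=591/416 d=-35/576
  seg 3: a=-3 b=1769/624 c=727/832 d=-727/4992
S(7) = 937/1664

Δ: Δ0=3/2, Δ1=-4, Δ2=-1/3, Δ3=4
row 1: diag=6, rhs=-33; c'=1/6, d'=-11/2
row 2: denom=8−1·1/6=47/6; d'=(22−1·-11/2)/(47/6)=165/47
row 3: denom=10−3·18/47=416/47; d'=(26−3·165/47)/(416/47)=727/416
back: M3=727/416
back: M2=165/47−18/47·727/416=591/208
back: M1=-11/2−1/6·591/208=-2485/416
M: M0=0, M1=-2485/416, M2=591/208, M3=727/416, M4=0
seg 0: a=-1, c=M0/2=0, d=(M1−M0)/(6·2)=-2485/4992, b=Δ0−h0·(2M0+M1)/6=4357/1248
seg 1: a=2, c=M1/2=-2485/832, d=(M2−M1)/(6·1)=3667/2496, b=Δ1−h1·(2M1+M2)/6=-1549/624
seg 2: a=-2, c=M2/2=591/416, d=(M3−M2)/(6·3)=-35/576, b=Δ2−h2·(2M2+M3)/6=-10105/2496
seg 3: a=-3, c=M3/2=727/832, d=(M4−M3)/(6·2)=-727/4992, b=Δ3−h3·(2M3+M4)/6=1769/624
t_q=7 → seg 3, τ=1; S=-3+1769/624·τ+727/832·τ²+-727/4992·τ³=937/1664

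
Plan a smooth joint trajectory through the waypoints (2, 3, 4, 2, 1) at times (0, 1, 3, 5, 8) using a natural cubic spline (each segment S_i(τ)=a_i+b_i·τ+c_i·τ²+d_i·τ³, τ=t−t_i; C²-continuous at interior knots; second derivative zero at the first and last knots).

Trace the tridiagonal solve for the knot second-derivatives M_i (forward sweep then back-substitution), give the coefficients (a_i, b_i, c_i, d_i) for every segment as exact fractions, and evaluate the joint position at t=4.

  seg 0: a=2 b=79/78 c=0 d=-1/78
  seg 1: a=3 b=38/39 c=-1/26 d=-31/312
  seg 2: a=4 b=-29/78 c=-33/52 d=25/156
  seg 3: a=2 b=-77/78 c=17/52 d=-17/468
S(4) = 41/13

Δ: Δ0=1, Δ1=1/2, Δ2=-1, Δ3=-1/3
row 1: diag=6, rhs=-3; c'=1/3, d'=-1/2
row 2: denom=8−2·1/3=22/3; d'=(-9−2·-1/2)/(22/3)=-12/11
row 3: denom=10−2·3/11=104/11; d'=(4−2·-12/11)/(104/11)=17/26
back: M3=17/26
back: M2=-12/11−3/11·17/26=-33/26
back: M1=-1/2−1/3·-33/26=-1/13
M: M0=0, M1=-1/13, M2=-33/26, M3=17/26, M4=0
seg 0: a=2, c=M0/2=0, d=(M1−M0)/(6·1)=-1/78, b=Δ0−h0·(2M0+M1)/6=79/78
seg 1: a=3, c=M1/2=-1/26, d=(M2−M1)/(6·2)=-31/312, b=Δ1−h1·(2M1+M2)/6=38/39
seg 2: a=4, c=M2/2=-33/52, d=(M3−M2)/(6·2)=25/156, b=Δ2−h2·(2M2+M3)/6=-29/78
seg 3: a=2, c=M3/2=17/52, d=(M4−M3)/(6·3)=-17/468, b=Δ3−h3·(2M3+M4)/6=-77/78
t_q=4 → seg 2, τ=1; S=4+-29/78·τ+-33/52·τ²+25/156·τ³=41/13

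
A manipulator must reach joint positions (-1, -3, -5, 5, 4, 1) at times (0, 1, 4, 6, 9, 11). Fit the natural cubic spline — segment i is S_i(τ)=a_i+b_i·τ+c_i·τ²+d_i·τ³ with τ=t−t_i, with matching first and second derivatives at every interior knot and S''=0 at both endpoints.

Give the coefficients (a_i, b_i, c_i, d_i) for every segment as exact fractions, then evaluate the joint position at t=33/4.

  seg 0: a=-1 b=-11596/6141 c=0 d=-686/6141
  seg 1: a=-3 b=-13654/6141 c=-686/2047 d=15734/55269
  seg 2: a=-5 b=21200/6141 c=13676/6141 d=-5949/8188
  seg 3: a=5 b=22363/6141 c=-26189/12282 d=29747/110538
  seg 4: a=4 b=-23167/12282 c=593/2047 d=-593/12282
S(33/4) = 1431685/262016

Δ: Δ0=-2, Δ1=-2/3, Δ2=5, Δ3=-1/3, Δ4=-3/2
row 1: diag=8, rhs=8; c'=3/8, d'=1
row 2: denom=10−3·3/8=71/8; d'=(34−3·1)/(71/8)=248/71
row 3: denom=10−2·16/71=678/71; d'=(-32−2·248/71)/(678/71)=-1384/339
row 4: denom=10−3·71/226=2047/226; d'=(-7−3·-1384/339)/(2047/226)=1186/2047
back: M4=1186/2047
back: M3=-1384/339−71/226·1186/2047=-26189/6141
back: M2=248/71−16/71·-26189/6141=27352/6141
back: M1=1−3/8·27352/6141=-1372/2047
M: M0=0, M1=-1372/2047, M2=27352/6141, M3=-26189/6141, M4=1186/2047, M5=0
seg 0: a=-1, c=M0/2=0, d=(M1−M0)/(6·1)=-686/6141, b=Δ0−h0·(2M0+M1)/6=-11596/6141
seg 1: a=-3, c=M1/2=-686/2047, d=(M2−M1)/(6·3)=15734/55269, b=Δ1−h1·(2M1+M2)/6=-13654/6141
seg 2: a=-5, c=M2/2=13676/6141, d=(M3−M2)/(6·2)=-5949/8188, b=Δ2−h2·(2M2+M3)/6=21200/6141
seg 3: a=5, c=M3/2=-26189/12282, d=(M4−M3)/(6·3)=29747/110538, b=Δ3−h3·(2M3+M4)/6=22363/6141
seg 4: a=4, c=M4/2=593/2047, d=(M5−M4)/(6·2)=-593/12282, b=Δ4−h4·(2M4+M5)/6=-23167/12282
t_q=33/4 → seg 3, τ=9/4; S=5+22363/6141·τ+-26189/12282·τ²+29747/110538·τ³=1431685/262016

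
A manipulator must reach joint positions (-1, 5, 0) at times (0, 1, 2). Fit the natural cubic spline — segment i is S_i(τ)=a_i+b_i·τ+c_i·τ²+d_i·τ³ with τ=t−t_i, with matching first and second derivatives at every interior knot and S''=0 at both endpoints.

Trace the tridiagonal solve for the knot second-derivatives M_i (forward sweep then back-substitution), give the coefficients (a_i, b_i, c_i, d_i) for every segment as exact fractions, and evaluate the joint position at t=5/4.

Δ: Δ0=6, Δ1=-5
row 1: diag=4, rhs=-66; c'=1/4, d'=-33/2
back: M1=-33/2
M: M0=0, M1=-33/2, M2=0
seg 0: a=-1, c=M0/2=0, d=(M1−M0)/(6·1)=-11/4, b=Δ0−h0·(2M0+M1)/6=35/4
seg 1: a=5, c=M1/2=-33/4, d=(M2−M1)/(6·1)=11/4, b=Δ1−h1·(2M1+M2)/6=1/2
t_q=5/4 → seg 1, τ=1/4; S=5+1/2·τ+-33/4·τ²+11/4·τ³=1191/256

  seg 0: a=-1 b=35/4 c=0 d=-11/4
  seg 1: a=5 b=1/2 c=-33/4 d=11/4
S(5/4) = 1191/256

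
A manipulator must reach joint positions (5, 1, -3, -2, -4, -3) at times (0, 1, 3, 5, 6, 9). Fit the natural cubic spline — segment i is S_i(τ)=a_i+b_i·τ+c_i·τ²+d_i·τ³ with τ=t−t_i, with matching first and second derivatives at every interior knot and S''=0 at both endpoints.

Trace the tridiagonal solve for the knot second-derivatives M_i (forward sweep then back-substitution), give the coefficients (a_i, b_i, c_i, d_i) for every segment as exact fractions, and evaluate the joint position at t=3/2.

Δ: Δ0=-4, Δ1=-2, Δ2=1/2, Δ3=-2, Δ4=1/3
row 1: diag=6, rhs=12; c'=1/3, d'=2
row 2: denom=8−2·1/3=22/3; d'=(15−2·2)/(22/3)=3/2
row 3: denom=6−2·3/11=60/11; d'=(-15−2·3/2)/(60/11)=-33/10
row 4: denom=8−1·11/60=469/60; d'=(14−1·-33/10)/(469/60)=1038/469
back: M4=1038/469
back: M3=-33/10−11/60·1038/469=-1738/469
back: M2=3/2−3/11·-1738/469=2355/938
back: M1=2−1/3·2355/938=1091/938
M: M0=0, M1=1091/938, M2=2355/938, M3=-1738/469, M4=1038/469, M5=0
seg 0: a=5, c=M0/2=0, d=(M1−M0)/(6·1)=1091/5628, b=Δ0−h0·(2M0+M1)/6=-23603/5628
seg 1: a=1, c=M1/2=1091/1876, d=(M2−M1)/(6·2)=158/1407, b=Δ1−h1·(2M1+M2)/6=-10165/2814
seg 2: a=-3, c=M2/2=2355/1876, d=(M3−M2)/(6·2)=-833/1608, b=Δ2−h2·(2M2+M3)/6=173/2814
seg 3: a=-2, c=M3/2=-869/469, d=(M4−M3)/(6·1)=1388/1407, b=Δ3−h3·(2M3+M4)/6=-1595/1407
seg 4: a=-4, c=M4/2=519/469, d=(M5−M4)/(6·3)=-173/1407, b=Δ4−h4·(2M4+M5)/6=-2645/1407
t_q=3/2 → seg 1, τ=1/2; S=1+-10165/2814·τ+1091/1876·τ²+158/1407·τ³=-4853/7504

  seg 0: a=5 b=-23603/5628 c=0 d=1091/5628
  seg 1: a=1 b=-10165/2814 c=1091/1876 d=158/1407
  seg 2: a=-3 b=173/2814 c=2355/1876 d=-833/1608
  seg 3: a=-2 b=-1595/1407 c=-869/469 d=1388/1407
  seg 4: a=-4 b=-2645/1407 c=519/469 d=-173/1407
S(3/2) = -4853/7504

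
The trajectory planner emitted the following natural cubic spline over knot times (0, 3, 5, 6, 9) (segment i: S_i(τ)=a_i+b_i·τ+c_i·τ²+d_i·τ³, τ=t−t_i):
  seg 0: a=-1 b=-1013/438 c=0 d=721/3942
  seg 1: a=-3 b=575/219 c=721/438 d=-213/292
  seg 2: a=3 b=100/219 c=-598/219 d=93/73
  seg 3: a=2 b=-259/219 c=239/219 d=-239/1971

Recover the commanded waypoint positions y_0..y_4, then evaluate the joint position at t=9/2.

y_0 = S_0(0) = a_0 = -1
y_1 = S_1(0) = a_1 = -3
y_2 = S_2(0) = a_2 = 3
y_3 = S_3(0) = a_3 = 2
y_4 = S_3(3) = 5
t_q=9/2 is in segment 1 (τ=3/2); S_1(τ)=5093/2336

y_0=-1 y_1=-3 y_2=3 y_3=2 y_4=5
S(9/2) = 5093/2336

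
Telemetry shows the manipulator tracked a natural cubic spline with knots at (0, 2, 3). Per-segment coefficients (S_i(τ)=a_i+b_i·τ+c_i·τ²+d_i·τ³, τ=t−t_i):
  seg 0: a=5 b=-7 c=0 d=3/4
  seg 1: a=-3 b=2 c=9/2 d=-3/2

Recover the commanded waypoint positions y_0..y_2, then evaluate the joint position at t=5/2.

y_0=5 y_1=-3 y_2=2
S(5/2) = -17/16

y_0 = S_0(0) = a_0 = 5
y_1 = S_1(0) = a_1 = -3
y_2 = S_1(1) = 2
t_q=5/2 is in segment 1 (τ=1/2); S_1(τ)=-17/16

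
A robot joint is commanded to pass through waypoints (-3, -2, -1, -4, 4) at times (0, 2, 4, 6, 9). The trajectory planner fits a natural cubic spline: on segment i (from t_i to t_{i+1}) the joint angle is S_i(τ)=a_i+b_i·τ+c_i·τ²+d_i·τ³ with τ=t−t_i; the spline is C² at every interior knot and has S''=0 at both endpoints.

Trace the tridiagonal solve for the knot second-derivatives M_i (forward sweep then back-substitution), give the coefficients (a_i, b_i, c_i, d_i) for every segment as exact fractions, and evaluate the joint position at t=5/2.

Δ: Δ0=1/2, Δ1=1/2, Δ2=-3/2, Δ3=8/3
row 1: diag=8, rhs=0; c'=1/4, d'=0
row 2: denom=8−2·1/4=15/2; d'=(-12−2·0)/(15/2)=-8/5
row 3: denom=10−2·4/15=142/15; d'=(25−2·-8/5)/(142/15)=423/142
back: M3=423/142
back: M2=-8/5−4/15·423/142=-170/71
back: M1=0−1/4·-170/71=85/142
M: M0=0, M1=85/142, M2=-170/71, M3=423/142, M4=0
seg 0: a=-3, c=M0/2=0, d=(M1−M0)/(6·2)=85/1704, b=Δ0−h0·(2M0+M1)/6=64/213
seg 1: a=-2, c=M1/2=85/284, d=(M2−M1)/(6·2)=-425/1704, b=Δ1−h1·(2M1+M2)/6=383/426
seg 2: a=-1, c=M2/2=-85/71, d=(M3−M2)/(6·2)=763/1704, b=Δ2−h2·(2M2+M3)/6=-191/213
seg 3: a=-4, c=M3/2=423/284, d=(M4−M3)/(6·3)=-47/284, b=Δ3−h3·(2M3+M4)/6=-133/426
t_q=5/2 → seg 1, τ=1/2; S=-2+383/426·τ+85/284·τ²+-425/1704·τ³=-6847/4544

  seg 0: a=-3 b=64/213 c=0 d=85/1704
  seg 1: a=-2 b=383/426 c=85/284 d=-425/1704
  seg 2: a=-1 b=-191/213 c=-85/71 d=763/1704
  seg 3: a=-4 b=-133/426 c=423/284 d=-47/284
S(5/2) = -6847/4544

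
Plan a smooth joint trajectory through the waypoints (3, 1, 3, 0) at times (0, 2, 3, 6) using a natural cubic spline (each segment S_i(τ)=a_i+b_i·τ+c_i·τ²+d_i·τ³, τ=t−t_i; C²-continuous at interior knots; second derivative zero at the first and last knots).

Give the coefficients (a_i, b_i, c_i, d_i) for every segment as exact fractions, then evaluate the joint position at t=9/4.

Δ: Δ0=-1, Δ1=2, Δ2=-1
row 1: diag=6, rhs=18; c'=1/6, d'=3
row 2: denom=8−1·1/6=47/6; d'=(-18−1·3)/(47/6)=-126/47
back: M2=-126/47
back: M1=3−1/6·-126/47=162/47
M: M0=0, M1=162/47, M2=-126/47, M3=0
seg 0: a=3, c=M0/2=0, d=(M1−M0)/(6·2)=27/94, b=Δ0−h0·(2M0+M1)/6=-101/47
seg 1: a=1, c=M1/2=81/47, d=(M2−M1)/(6·1)=-48/47, b=Δ1−h1·(2M1+M2)/6=61/47
seg 2: a=3, c=M2/2=-63/47, d=(M3−M2)/(6·3)=7/47, b=Δ2−h2·(2M2+M3)/6=79/47
t_q=9/4 → seg 1, τ=1/4; S=1+61/47·τ+81/47·τ²+-48/47·τ³=1065/752

  seg 0: a=3 b=-101/47 c=0 d=27/94
  seg 1: a=1 b=61/47 c=81/47 d=-48/47
  seg 2: a=3 b=79/47 c=-63/47 d=7/47
S(9/4) = 1065/752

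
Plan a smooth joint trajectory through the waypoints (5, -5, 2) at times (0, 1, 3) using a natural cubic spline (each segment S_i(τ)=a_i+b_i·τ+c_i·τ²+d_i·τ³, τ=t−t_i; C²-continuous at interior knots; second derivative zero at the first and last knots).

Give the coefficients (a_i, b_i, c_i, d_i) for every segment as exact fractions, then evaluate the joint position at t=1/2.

  seg 0: a=5 b=-49/4 c=0 d=9/4
  seg 1: a=-5 b=-11/2 c=27/4 d=-9/8
S(1/2) = -27/32

Δ: Δ0=-10, Δ1=7/2
row 1: diag=6, rhs=81; c'=1/3, d'=27/2
back: M1=27/2
M: M0=0, M1=27/2, M2=0
seg 0: a=5, c=M0/2=0, d=(M1−M0)/(6·1)=9/4, b=Δ0−h0·(2M0+M1)/6=-49/4
seg 1: a=-5, c=M1/2=27/4, d=(M2−M1)/(6·2)=-9/8, b=Δ1−h1·(2M1+M2)/6=-11/2
t_q=1/2 → seg 0, τ=1/2; S=5+-49/4·τ+0·τ²+9/4·τ³=-27/32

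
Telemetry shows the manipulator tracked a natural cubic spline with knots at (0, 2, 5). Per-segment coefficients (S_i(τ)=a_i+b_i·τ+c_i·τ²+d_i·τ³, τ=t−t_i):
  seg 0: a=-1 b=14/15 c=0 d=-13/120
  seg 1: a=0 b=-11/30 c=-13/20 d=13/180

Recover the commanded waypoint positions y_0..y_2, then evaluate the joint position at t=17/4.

y_0=-1 y_1=0 y_2=-5
S(17/4) = -843/256

y_0 = S_0(0) = a_0 = -1
y_1 = S_1(0) = a_1 = 0
y_2 = S_1(3) = -5
t_q=17/4 is in segment 1 (τ=9/4); S_1(τ)=-843/256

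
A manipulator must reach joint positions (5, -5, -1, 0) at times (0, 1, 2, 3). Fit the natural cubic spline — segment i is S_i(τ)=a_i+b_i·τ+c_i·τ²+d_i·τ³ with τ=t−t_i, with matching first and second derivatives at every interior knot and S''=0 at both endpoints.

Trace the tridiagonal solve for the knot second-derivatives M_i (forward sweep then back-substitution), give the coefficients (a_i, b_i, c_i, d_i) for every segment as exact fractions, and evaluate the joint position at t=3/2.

  seg 0: a=5 b=-209/15 c=0 d=59/15
  seg 1: a=-5 b=-32/15 c=59/5 d=-17/3
  seg 2: a=-1 b=67/15 c=-26/5 d=26/15
S(3/2) = -153/40

Δ: Δ0=-10, Δ1=4, Δ2=1
row 1: diag=4, rhs=84; c'=1/4, d'=21
row 2: denom=4−1·1/4=15/4; d'=(-18−1·21)/(15/4)=-52/5
back: M2=-52/5
back: M1=21−1/4·-52/5=118/5
M: M0=0, M1=118/5, M2=-52/5, M3=0
seg 0: a=5, c=M0/2=0, d=(M1−M0)/(6·1)=59/15, b=Δ0−h0·(2M0+M1)/6=-209/15
seg 1: a=-5, c=M1/2=59/5, d=(M2−M1)/(6·1)=-17/3, b=Δ1−h1·(2M1+M2)/6=-32/15
seg 2: a=-1, c=M2/2=-26/5, d=(M3−M2)/(6·1)=26/15, b=Δ2−h2·(2M2+M3)/6=67/15
t_q=3/2 → seg 1, τ=1/2; S=-5+-32/15·τ+59/5·τ²+-17/3·τ³=-153/40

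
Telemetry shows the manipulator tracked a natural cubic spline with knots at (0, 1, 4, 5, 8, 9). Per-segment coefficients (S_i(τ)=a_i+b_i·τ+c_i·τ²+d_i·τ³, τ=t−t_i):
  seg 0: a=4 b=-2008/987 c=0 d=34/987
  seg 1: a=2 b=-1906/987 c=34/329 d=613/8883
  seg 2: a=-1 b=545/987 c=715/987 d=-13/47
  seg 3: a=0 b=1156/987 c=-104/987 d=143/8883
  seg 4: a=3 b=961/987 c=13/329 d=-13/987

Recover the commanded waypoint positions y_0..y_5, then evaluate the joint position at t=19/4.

y_0 = S_0(0) = a_0 = 4
y_1 = S_1(0) = a_1 = 2
y_2 = S_2(0) = a_2 = -1
y_3 = S_3(0) = a_3 = 0
y_4 = S_4(0) = a_4 = 3
y_5 = S_4(1) = 4
t_q=19/4 is in segment 2 (τ=3/4); S_2(τ)=-6213/21056

y_0=4 y_1=2 y_2=-1 y_3=0 y_4=3 y_5=4
S(19/4) = -6213/21056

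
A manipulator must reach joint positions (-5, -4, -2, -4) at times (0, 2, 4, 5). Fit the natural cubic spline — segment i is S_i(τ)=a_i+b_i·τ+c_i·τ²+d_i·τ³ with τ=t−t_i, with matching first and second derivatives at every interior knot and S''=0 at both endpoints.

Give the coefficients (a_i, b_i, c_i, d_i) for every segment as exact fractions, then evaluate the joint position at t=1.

Δ: Δ0=1/2, Δ1=1, Δ2=-2
row 1: diag=8, rhs=3; c'=1/4, d'=3/8
row 2: denom=6−2·1/4=11/2; d'=(-18−2·3/8)/(11/2)=-75/22
back: M2=-75/22
back: M1=3/8−1/4·-75/22=27/22
M: M0=0, M1=27/22, M2=-75/22, M3=0
seg 0: a=-5, c=M0/2=0, d=(M1−M0)/(6·2)=9/88, b=Δ0−h0·(2M0+M1)/6=1/11
seg 1: a=-4, c=M1/2=27/44, d=(M2−M1)/(6·2)=-17/44, b=Δ1−h1·(2M1+M2)/6=29/22
seg 2: a=-2, c=M2/2=-75/44, d=(M3−M2)/(6·1)=25/44, b=Δ2−h2·(2M2+M3)/6=-19/22
t_q=1 → seg 0, τ=1; S=-5+1/11·τ+0·τ²+9/88·τ³=-423/88

  seg 0: a=-5 b=1/11 c=0 d=9/88
  seg 1: a=-4 b=29/22 c=27/44 d=-17/44
  seg 2: a=-2 b=-19/22 c=-75/44 d=25/44
S(1) = -423/88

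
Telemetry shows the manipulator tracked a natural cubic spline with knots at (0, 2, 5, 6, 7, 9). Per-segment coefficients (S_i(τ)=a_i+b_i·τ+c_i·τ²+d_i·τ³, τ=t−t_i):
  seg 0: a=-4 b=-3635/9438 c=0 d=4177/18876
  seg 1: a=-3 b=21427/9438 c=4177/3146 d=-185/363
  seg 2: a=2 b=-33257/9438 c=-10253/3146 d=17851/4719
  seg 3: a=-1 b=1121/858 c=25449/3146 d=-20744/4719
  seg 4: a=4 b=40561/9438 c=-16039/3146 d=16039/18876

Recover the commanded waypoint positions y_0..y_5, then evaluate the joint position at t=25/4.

y_0=-4 y_1=-3 y_2=2 y_3=-1 y_4=4 y_5=-1
S(25/4) = -11903/50336

y_0 = S_0(0) = a_0 = -4
y_1 = S_1(0) = a_1 = -3
y_2 = S_2(0) = a_2 = 2
y_3 = S_3(0) = a_3 = -1
y_4 = S_4(0) = a_4 = 4
y_5 = S_4(2) = -1
t_q=25/4 is in segment 3 (τ=1/4); S_3(τ)=-11903/50336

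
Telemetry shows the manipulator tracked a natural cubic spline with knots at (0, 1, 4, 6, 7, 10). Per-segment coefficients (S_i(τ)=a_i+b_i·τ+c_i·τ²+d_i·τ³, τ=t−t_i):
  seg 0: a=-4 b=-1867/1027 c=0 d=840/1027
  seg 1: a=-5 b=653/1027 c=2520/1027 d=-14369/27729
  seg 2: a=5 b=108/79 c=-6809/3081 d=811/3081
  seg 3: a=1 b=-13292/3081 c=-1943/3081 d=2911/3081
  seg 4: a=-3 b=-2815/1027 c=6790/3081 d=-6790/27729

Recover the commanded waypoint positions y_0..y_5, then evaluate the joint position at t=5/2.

y_0=-4 y_1=-5 y_2=5 y_3=1 y_4=-3 y_5=2
S(5/2) = -2253/8216

y_0 = S_0(0) = a_0 = -4
y_1 = S_1(0) = a_1 = -5
y_2 = S_2(0) = a_2 = 5
y_3 = S_3(0) = a_3 = 1
y_4 = S_4(0) = a_4 = -3
y_5 = S_4(3) = 2
t_q=5/2 is in segment 1 (τ=3/2); S_1(τ)=-2253/8216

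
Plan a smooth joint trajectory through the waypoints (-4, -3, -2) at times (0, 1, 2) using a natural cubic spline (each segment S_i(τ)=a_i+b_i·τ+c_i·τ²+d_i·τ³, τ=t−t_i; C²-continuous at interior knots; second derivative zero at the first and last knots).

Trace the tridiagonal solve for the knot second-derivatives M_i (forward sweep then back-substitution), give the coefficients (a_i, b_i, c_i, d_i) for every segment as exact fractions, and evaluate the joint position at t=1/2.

Δ: Δ0=1, Δ1=1
row 1: diag=4, rhs=0; c'=1/4, d'=0
back: M1=0
M: M0=0, M1=0, M2=0
seg 0: a=-4, c=M0/2=0, d=(M1−M0)/(6·1)=0, b=Δ0−h0·(2M0+M1)/6=1
seg 1: a=-3, c=M1/2=0, d=(M2−M1)/(6·1)=0, b=Δ1−h1·(2M1+M2)/6=1
t_q=1/2 → seg 0, τ=1/2; S=-4+1·τ+0·τ²+0·τ³=-7/2

  seg 0: a=-4 b=1 c=0 d=0
  seg 1: a=-3 b=1 c=0 d=0
S(1/2) = -7/2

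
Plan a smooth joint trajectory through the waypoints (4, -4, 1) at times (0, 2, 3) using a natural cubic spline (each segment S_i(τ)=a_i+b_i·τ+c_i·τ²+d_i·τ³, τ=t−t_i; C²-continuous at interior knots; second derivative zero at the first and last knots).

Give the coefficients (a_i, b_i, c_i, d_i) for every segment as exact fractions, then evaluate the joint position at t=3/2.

  seg 0: a=4 b=-7 c=0 d=3/4
  seg 1: a=-4 b=2 c=9/2 d=-3/2
S(3/2) = -127/32

Δ: Δ0=-4, Δ1=5
row 1: diag=6, rhs=54; c'=1/6, d'=9
back: M1=9
M: M0=0, M1=9, M2=0
seg 0: a=4, c=M0/2=0, d=(M1−M0)/(6·2)=3/4, b=Δ0−h0·(2M0+M1)/6=-7
seg 1: a=-4, c=M1/2=9/2, d=(M2−M1)/(6·1)=-3/2, b=Δ1−h1·(2M1+M2)/6=2
t_q=3/2 → seg 0, τ=3/2; S=4+-7·τ+0·τ²+3/4·τ³=-127/32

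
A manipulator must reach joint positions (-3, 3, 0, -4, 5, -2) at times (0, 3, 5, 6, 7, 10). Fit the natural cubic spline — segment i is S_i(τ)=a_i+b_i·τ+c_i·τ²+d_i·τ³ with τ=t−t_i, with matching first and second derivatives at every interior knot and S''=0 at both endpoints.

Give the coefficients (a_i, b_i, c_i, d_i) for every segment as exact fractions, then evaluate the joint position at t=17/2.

Δ: Δ0=2, Δ1=-3/2, Δ2=-4, Δ3=9, Δ4=-7/3
row 1: diag=10, rhs=-21; c'=1/5, d'=-21/10
row 2: denom=6−2·1/5=28/5; d'=(-15−2·-21/10)/(28/5)=-27/14
row 3: denom=4−1·5/28=107/28; d'=(78−1·-27/14)/(107/28)=2238/107
row 4: denom=8−1·28/107=828/107; d'=(-68−1·2238/107)/(828/107)=-4757/414
back: M4=-4757/414
back: M3=2238/107−28/107·-4757/414=4952/207
back: M2=-27/14−5/28·4952/207=-2567/414
back: M1=-21/10−1/5·-2567/414=-178/207
M: M0=0, M1=-178/207, M2=-2567/414, M3=4952/207, M4=-4757/414, M5=0
seg 0: a=-3, c=M0/2=0, d=(M1−M0)/(6·3)=-89/1863, b=Δ0−h0·(2M0+M1)/6=503/207
seg 1: a=3, c=M1/2=-89/207, d=(M2−M1)/(6·2)=-737/1656, b=Δ1−h1·(2M1+M2)/6=236/207
seg 2: a=0, c=M2/2=-2567/828, d=(M3−M2)/(6·1)=4157/828, b=Δ2−h2·(2M2+M3)/6=-817/138
seg 3: a=-4, c=M3/2=2476/207, d=(M4−M3)/(6·1)=-543/92, b=Δ3−h3·(2M3+M4)/6=2435/828
seg 4: a=5, c=M4/2=-4757/828, d=(M5−M4)/(6·3)=4757/7452, b=Δ4−h4·(2M4+M5)/6=3791/414
t_q=17/2 → seg 4, τ=3/2; S=5+3791/414·τ+-4757/828·τ²+4757/7452·τ³=5861/736

  seg 0: a=-3 b=503/207 c=0 d=-89/1863
  seg 1: a=3 b=236/207 c=-89/207 d=-737/1656
  seg 2: a=0 b=-817/138 c=-2567/828 d=4157/828
  seg 3: a=-4 b=2435/828 c=2476/207 d=-543/92
  seg 4: a=5 b=3791/414 c=-4757/828 d=4757/7452
S(17/2) = 5861/736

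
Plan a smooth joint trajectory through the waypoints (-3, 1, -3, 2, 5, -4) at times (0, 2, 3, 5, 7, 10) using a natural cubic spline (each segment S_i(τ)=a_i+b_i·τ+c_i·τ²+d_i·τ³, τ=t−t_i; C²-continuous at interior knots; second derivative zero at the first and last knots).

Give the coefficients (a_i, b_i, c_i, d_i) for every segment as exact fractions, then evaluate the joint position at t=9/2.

Δ: Δ0=2, Δ1=-4, Δ2=5/2, Δ3=3/2, Δ4=-3
row 1: diag=6, rhs=-36; c'=1/6, d'=-6
row 2: denom=6−1·1/6=35/6; d'=(39−1·-6)/(35/6)=54/7
row 3: denom=8−2·12/35=256/35; d'=(-6−2·54/7)/(256/35)=-375/128
row 4: denom=10−2·35/128=605/64; d'=(-27−2·-375/128)/(605/64)=-123/55
back: M4=-123/55
back: M3=-375/128−35/128·-123/55=-51/22
back: M2=54/7−12/35·-51/22=468/55
back: M1=-6−1/6·468/55=-408/55
M: M0=0, M1=-408/55, M2=468/55, M3=-51/22, M4=-123/55, M5=0
seg 0: a=-3, c=M0/2=0, d=(M1−M0)/(6·2)=-34/55, b=Δ0−h0·(2M0+M1)/6=246/55
seg 1: a=1, c=M1/2=-204/55, d=(M2−M1)/(6·1)=146/55, b=Δ1−h1·(2M1+M2)/6=-162/55
seg 2: a=-3, c=M2/2=234/55, d=(M3−M2)/(6·2)=-397/440, b=Δ2−h2·(2M2+M3)/6=-12/5
seg 3: a=2, c=M3/2=-51/44, d=(M4−M3)/(6·2)=3/440, b=Δ3−h3·(2M3+M4)/6=417/110
seg 4: a=5, c=M4/2=-123/110, d=(M5−M4)/(6·3)=41/330, b=Δ4−h4·(2M4+M5)/6=-42/55
t_q=9/2 → seg 2, τ=3/2; S=-3+-12/5·τ+234/55·τ²+-397/440·τ³=-51/704

  seg 0: a=-3 b=246/55 c=0 d=-34/55
  seg 1: a=1 b=-162/55 c=-204/55 d=146/55
  seg 2: a=-3 b=-12/5 c=234/55 d=-397/440
  seg 3: a=2 b=417/110 c=-51/44 d=3/440
  seg 4: a=5 b=-42/55 c=-123/110 d=41/330
S(9/2) = -51/704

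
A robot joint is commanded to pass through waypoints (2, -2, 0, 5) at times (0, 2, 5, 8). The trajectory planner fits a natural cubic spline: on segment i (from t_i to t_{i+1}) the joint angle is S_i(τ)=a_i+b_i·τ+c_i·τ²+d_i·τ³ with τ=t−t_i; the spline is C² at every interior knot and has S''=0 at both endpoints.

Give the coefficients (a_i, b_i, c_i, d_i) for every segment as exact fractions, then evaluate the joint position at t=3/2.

  seg 0: a=2 b=-280/111 c=0 d=29/222
  seg 1: a=-2 b=-106/111 c=29/37 d=-3/37
  seg 2: a=0 b=173/111 c=2/37 d=-2/333
S(3/2) = -795/592

Δ: Δ0=-2, Δ1=2/3, Δ2=5/3
row 1: diag=10, rhs=16; c'=3/10, d'=8/5
row 2: denom=12−3·3/10=111/10; d'=(6−3·8/5)/(111/10)=4/37
back: M2=4/37
back: M1=8/5−3/10·4/37=58/37
M: M0=0, M1=58/37, M2=4/37, M3=0
seg 0: a=2, c=M0/2=0, d=(M1−M0)/(6·2)=29/222, b=Δ0−h0·(2M0+M1)/6=-280/111
seg 1: a=-2, c=M1/2=29/37, d=(M2−M1)/(6·3)=-3/37, b=Δ1−h1·(2M1+M2)/6=-106/111
seg 2: a=0, c=M2/2=2/37, d=(M3−M2)/(6·3)=-2/333, b=Δ2−h2·(2M2+M3)/6=173/111
t_q=3/2 → seg 0, τ=3/2; S=2+-280/111·τ+0·τ²+29/222·τ³=-795/592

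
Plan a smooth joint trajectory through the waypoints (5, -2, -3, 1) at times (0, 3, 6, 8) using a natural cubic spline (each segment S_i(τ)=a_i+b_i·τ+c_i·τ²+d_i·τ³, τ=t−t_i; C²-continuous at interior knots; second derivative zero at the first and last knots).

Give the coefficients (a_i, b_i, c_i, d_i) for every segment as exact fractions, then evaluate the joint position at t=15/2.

Δ: Δ0=-7/3, Δ1=-1/3, Δ2=2
row 1: diag=12, rhs=12; c'=1/4, d'=1
row 2: denom=10−3·1/4=37/4; d'=(14−3·1)/(37/4)=44/37
back: M2=44/37
back: M1=1−1/4·44/37=26/37
M: M0=0, M1=26/37, M2=44/37, M3=0
seg 0: a=5, c=M0/2=0, d=(M1−M0)/(6·3)=13/333, b=Δ0−h0·(2M0+M1)/6=-298/111
seg 1: a=-2, c=M1/2=13/37, d=(M2−M1)/(6·3)=1/37, b=Δ1−h1·(2M1+M2)/6=-181/111
seg 2: a=-3, c=M2/2=22/37, d=(M3−M2)/(6·2)=-11/111, b=Δ2−h2·(2M2+M3)/6=134/111
t_q=15/2 → seg 2, τ=3/2; S=-3+134/111·τ+22/37·τ²+-11/111·τ³=-55/296

  seg 0: a=5 b=-298/111 c=0 d=13/333
  seg 1: a=-2 b=-181/111 c=13/37 d=1/37
  seg 2: a=-3 b=134/111 c=22/37 d=-11/111
S(15/2) = -55/296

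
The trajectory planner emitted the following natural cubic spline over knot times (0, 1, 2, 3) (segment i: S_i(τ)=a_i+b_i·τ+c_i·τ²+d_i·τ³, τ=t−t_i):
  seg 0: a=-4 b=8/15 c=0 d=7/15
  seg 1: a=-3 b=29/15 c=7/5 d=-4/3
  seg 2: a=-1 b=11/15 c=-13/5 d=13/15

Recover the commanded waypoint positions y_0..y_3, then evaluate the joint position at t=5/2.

y_0=-4 y_1=-3 y_2=-1 y_3=-2
S(5/2) = -47/40

y_0 = S_0(0) = a_0 = -4
y_1 = S_1(0) = a_1 = -3
y_2 = S_2(0) = a_2 = -1
y_3 = S_2(1) = -2
t_q=5/2 is in segment 2 (τ=1/2); S_2(τ)=-47/40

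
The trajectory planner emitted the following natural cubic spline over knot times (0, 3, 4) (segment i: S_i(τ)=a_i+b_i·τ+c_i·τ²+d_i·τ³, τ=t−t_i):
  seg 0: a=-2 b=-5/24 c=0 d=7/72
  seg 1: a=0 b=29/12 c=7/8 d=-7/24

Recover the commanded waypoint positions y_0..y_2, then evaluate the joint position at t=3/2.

y_0 = S_0(0) = a_0 = -2
y_1 = S_1(0) = a_1 = 0
y_2 = S_1(1) = 3
t_q=3/2 is in segment 0 (τ=3/2); S_0(τ)=-127/64

y_0=-2 y_1=0 y_2=3
S(3/2) = -127/64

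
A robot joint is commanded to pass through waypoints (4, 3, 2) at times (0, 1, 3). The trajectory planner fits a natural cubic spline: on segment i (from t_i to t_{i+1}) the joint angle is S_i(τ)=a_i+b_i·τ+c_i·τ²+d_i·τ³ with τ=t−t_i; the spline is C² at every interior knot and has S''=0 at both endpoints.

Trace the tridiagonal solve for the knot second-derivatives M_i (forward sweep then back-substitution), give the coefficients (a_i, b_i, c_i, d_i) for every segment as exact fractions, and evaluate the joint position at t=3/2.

  seg 0: a=4 b=-13/12 c=0 d=1/12
  seg 1: a=3 b=-5/6 c=1/4 d=-1/24
S(3/2) = 169/64

Δ: Δ0=-1, Δ1=-1/2
row 1: diag=6, rhs=3; c'=1/3, d'=1/2
back: M1=1/2
M: M0=0, M1=1/2, M2=0
seg 0: a=4, c=M0/2=0, d=(M1−M0)/(6·1)=1/12, b=Δ0−h0·(2M0+M1)/6=-13/12
seg 1: a=3, c=M1/2=1/4, d=(M2−M1)/(6·2)=-1/24, b=Δ1−h1·(2M1+M2)/6=-5/6
t_q=3/2 → seg 1, τ=1/2; S=3+-5/6·τ+1/4·τ²+-1/24·τ³=169/64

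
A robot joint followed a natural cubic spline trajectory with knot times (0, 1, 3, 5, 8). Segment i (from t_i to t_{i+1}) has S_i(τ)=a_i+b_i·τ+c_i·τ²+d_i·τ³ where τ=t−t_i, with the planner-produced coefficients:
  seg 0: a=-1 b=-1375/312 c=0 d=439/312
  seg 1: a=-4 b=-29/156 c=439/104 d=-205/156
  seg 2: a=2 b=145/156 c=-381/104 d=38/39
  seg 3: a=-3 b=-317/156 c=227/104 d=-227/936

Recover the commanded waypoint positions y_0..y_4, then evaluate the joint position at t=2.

y_0 = S_0(0) = a_0 = -1
y_1 = S_1(0) = a_1 = -4
y_2 = S_2(0) = a_2 = 2
y_3 = S_3(0) = a_3 = -3
y_4 = S_3(3) = 4
t_q=2 is in segment 1 (τ=1); S_1(τ)=-133/104

y_0=-1 y_1=-4 y_2=2 y_3=-3 y_4=4
S(2) = -133/104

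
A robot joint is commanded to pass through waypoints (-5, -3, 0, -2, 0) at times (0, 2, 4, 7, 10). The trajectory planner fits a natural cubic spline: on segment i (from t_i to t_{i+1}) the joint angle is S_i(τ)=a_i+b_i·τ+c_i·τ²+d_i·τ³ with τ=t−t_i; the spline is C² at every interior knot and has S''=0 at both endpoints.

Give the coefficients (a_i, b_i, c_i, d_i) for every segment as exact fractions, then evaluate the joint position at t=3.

Δ: Δ0=1, Δ1=3/2, Δ2=-2/3, Δ3=2/3
row 1: diag=8, rhs=3; c'=1/4, d'=3/8
row 2: denom=10−2·1/4=19/2; d'=(-13−2·3/8)/(19/2)=-55/38
row 3: denom=12−3·6/19=210/19; d'=(8−3·-55/38)/(210/19)=67/60
back: M3=67/60
back: M2=-55/38−6/19·67/60=-9/5
back: M1=3/8−1/4·-9/5=33/40
M: M0=0, M1=33/40, M2=-9/5, M3=67/60, M4=0
seg 0: a=-5, c=M0/2=0, d=(M1−M0)/(6·2)=11/160, b=Δ0−h0·(2M0+M1)/6=29/40
seg 1: a=-3, c=M1/2=33/80, d=(M2−M1)/(6·2)=-7/32, b=Δ1−h1·(2M1+M2)/6=31/20
seg 2: a=0, c=M2/2=-9/10, d=(M3−M2)/(6·3)=35/216, b=Δ2−h2·(2M2+M3)/6=23/40
seg 3: a=-2, c=M3/2=67/120, d=(M4−M3)/(6·3)=-67/1080, b=Δ3−h3·(2M3+M4)/6=-9/20
t_q=3 → seg 1, τ=1; S=-3+31/20·τ+33/80·τ²+-7/32·τ³=-201/160

  seg 0: a=-5 b=29/40 c=0 d=11/160
  seg 1: a=-3 b=31/20 c=33/80 d=-7/32
  seg 2: a=0 b=23/40 c=-9/10 d=35/216
  seg 3: a=-2 b=-9/20 c=67/120 d=-67/1080
S(3) = -201/160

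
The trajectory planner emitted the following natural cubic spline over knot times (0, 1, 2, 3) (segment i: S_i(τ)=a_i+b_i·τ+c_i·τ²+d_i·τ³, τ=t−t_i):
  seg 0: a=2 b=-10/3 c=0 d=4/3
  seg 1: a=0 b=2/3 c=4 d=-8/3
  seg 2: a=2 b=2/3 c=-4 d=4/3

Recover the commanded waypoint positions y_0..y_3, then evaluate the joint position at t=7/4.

y_0 = S_0(0) = a_0 = 2
y_1 = S_1(0) = a_1 = 0
y_2 = S_2(0) = a_2 = 2
y_3 = S_2(1) = 0
t_q=7/4 is in segment 1 (τ=3/4); S_1(τ)=13/8

y_0=2 y_1=0 y_2=2 y_3=0
S(7/4) = 13/8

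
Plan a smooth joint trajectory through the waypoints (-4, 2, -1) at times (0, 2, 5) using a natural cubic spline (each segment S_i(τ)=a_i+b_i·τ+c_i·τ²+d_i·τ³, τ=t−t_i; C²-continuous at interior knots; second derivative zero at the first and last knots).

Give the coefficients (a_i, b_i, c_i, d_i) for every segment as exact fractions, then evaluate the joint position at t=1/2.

  seg 0: a=-4 b=19/5 c=0 d=-1/5
  seg 1: a=2 b=7/5 c=-6/5 d=2/15
S(1/2) = -17/8

Δ: Δ0=3, Δ1=-1
row 1: diag=10, rhs=-24; c'=3/10, d'=-12/5
back: M1=-12/5
M: M0=0, M1=-12/5, M2=0
seg 0: a=-4, c=M0/2=0, d=(M1−M0)/(6·2)=-1/5, b=Δ0−h0·(2M0+M1)/6=19/5
seg 1: a=2, c=M1/2=-6/5, d=(M2−M1)/(6·3)=2/15, b=Δ1−h1·(2M1+M2)/6=7/5
t_q=1/2 → seg 0, τ=1/2; S=-4+19/5·τ+0·τ²+-1/5·τ³=-17/8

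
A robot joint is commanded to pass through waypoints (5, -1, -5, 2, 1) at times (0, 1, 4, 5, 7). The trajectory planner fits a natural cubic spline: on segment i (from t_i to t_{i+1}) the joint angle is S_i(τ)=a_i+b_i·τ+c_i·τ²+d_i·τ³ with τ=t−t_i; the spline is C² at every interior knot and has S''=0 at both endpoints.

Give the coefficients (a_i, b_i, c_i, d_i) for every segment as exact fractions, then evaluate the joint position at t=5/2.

  seg 0: a=5 b=-11873/1932 c=0 d=281/1932
  seg 1: a=-1 b=-5515/966 c=281/644 d=1975/5796
  seg 2: a=-5 b=11803/1932 c=564/161 d=-721/276
  seg 3: a=2 b=5099/966 c=-2791/644 d=2791/3864
S(5/2) = -38289/5152

Δ: Δ0=-6, Δ1=-4/3, Δ2=7, Δ3=-1/2
row 1: diag=8, rhs=28; c'=3/8, d'=7/2
row 2: denom=8−3·3/8=55/8; d'=(50−3·7/2)/(55/8)=316/55
row 3: denom=6−1·8/55=322/55; d'=(-45−1·316/55)/(322/55)=-2791/322
back: M3=-2791/322
back: M2=316/55−8/55·-2791/322=1128/161
back: M1=7/2−3/8·1128/161=281/322
M: M0=0, M1=281/322, M2=1128/161, M3=-2791/322, M4=0
seg 0: a=5, c=M0/2=0, d=(M1−M0)/(6·1)=281/1932, b=Δ0−h0·(2M0+M1)/6=-11873/1932
seg 1: a=-1, c=M1/2=281/644, d=(M2−M1)/(6·3)=1975/5796, b=Δ1−h1·(2M1+M2)/6=-5515/966
seg 2: a=-5, c=M2/2=564/161, d=(M3−M2)/(6·1)=-721/276, b=Δ2−h2·(2M2+M3)/6=11803/1932
seg 3: a=2, c=M3/2=-2791/644, d=(M4−M3)/(6·2)=2791/3864, b=Δ3−h3·(2M3+M4)/6=5099/966
t_q=5/2 → seg 1, τ=3/2; S=-1+-5515/966·τ+281/644·τ²+1975/5796·τ³=-38289/5152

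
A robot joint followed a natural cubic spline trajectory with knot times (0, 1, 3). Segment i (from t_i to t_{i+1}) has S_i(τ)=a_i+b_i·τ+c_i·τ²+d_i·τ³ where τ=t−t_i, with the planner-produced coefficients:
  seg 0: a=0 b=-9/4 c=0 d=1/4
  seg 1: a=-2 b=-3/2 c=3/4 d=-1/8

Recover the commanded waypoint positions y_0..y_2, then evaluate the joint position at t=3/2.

y_0=0 y_1=-2 y_2=-3
S(3/2) = -165/64

y_0 = S_0(0) = a_0 = 0
y_1 = S_1(0) = a_1 = -2
y_2 = S_1(2) = -3
t_q=3/2 is in segment 1 (τ=1/2); S_1(τ)=-165/64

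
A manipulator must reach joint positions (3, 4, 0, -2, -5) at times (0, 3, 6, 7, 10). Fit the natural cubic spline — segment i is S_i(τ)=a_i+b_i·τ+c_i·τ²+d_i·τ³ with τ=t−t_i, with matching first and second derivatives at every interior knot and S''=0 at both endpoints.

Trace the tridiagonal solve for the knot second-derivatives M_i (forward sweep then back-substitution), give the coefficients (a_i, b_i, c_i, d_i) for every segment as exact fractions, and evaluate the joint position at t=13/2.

  seg 0: a=3 b=27/38 c=0 d=-43/1026
  seg 1: a=4 b=-8/19 c=-43/114 d=25/1026
  seg 2: a=0 b=-77/38 c=-3/19 d=7/38
  seg 3: a=-2 b=-34/19 c=15/38 d=-5/114
S(13/2) = -313/304

Δ: Δ0=1/3, Δ1=-4/3, Δ2=-2, Δ3=-1
row 1: diag=12, rhs=-10; c'=1/4, d'=-5/6
row 2: denom=8−3·1/4=29/4; d'=(-4−3·-5/6)/(29/4)=-6/29
row 3: denom=8−1·4/29=228/29; d'=(6−1·-6/29)/(228/29)=15/19
back: M3=15/19
back: M2=-6/29−4/29·15/19=-6/19
back: M1=-5/6−1/4·-6/19=-43/57
M: M0=0, M1=-43/57, M2=-6/19, M3=15/19, M4=0
seg 0: a=3, c=M0/2=0, d=(M1−M0)/(6·3)=-43/1026, b=Δ0−h0·(2M0+M1)/6=27/38
seg 1: a=4, c=M1/2=-43/114, d=(M2−M1)/(6·3)=25/1026, b=Δ1−h1·(2M1+M2)/6=-8/19
seg 2: a=0, c=M2/2=-3/19, d=(M3−M2)/(6·1)=7/38, b=Δ2−h2·(2M2+M3)/6=-77/38
seg 3: a=-2, c=M3/2=15/38, d=(M4−M3)/(6·3)=-5/114, b=Δ3−h3·(2M3+M4)/6=-34/19
t_q=13/2 → seg 2, τ=1/2; S=0+-77/38·τ+-3/19·τ²+7/38·τ³=-313/304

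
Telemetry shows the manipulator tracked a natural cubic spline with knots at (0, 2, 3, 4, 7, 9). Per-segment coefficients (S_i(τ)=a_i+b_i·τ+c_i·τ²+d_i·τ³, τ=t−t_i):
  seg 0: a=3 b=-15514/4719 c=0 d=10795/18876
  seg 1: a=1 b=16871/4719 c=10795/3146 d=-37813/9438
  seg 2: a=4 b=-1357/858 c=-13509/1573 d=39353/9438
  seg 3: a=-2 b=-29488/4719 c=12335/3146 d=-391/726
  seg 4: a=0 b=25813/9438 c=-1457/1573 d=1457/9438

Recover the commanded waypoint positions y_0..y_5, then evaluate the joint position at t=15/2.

y_0 = S_0(0) = a_0 = 3
y_1 = S_1(0) = a_1 = 1
y_2 = S_2(0) = a_2 = 4
y_3 = S_3(0) = a_3 = -2
y_4 = S_4(0) = a_4 = 0
y_5 = S_4(2) = 3
t_q=15/2 is in segment 4 (τ=1/2); S_4(τ)=29075/25168

y_0=3 y_1=1 y_2=4 y_3=-2 y_4=0 y_5=3
S(15/2) = 29075/25168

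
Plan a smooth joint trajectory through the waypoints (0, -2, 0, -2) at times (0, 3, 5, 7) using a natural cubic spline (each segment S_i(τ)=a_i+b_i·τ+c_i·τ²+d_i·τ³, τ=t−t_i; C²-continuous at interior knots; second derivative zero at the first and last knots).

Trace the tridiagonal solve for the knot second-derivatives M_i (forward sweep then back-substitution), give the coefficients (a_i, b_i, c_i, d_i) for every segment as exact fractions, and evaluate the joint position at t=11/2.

  seg 0: a=0 b=-77/57 c=0 d=13/171
  seg 1: a=-2 b=40/57 c=13/19 d=-61/228
  seg 2: a=0 b=13/57 c=-35/38 d=35/228
S(11/2) = -59/608

Δ: Δ0=-2/3, Δ1=1, Δ2=-1
row 1: diag=10, rhs=10; c'=1/5, d'=1
row 2: denom=8−2·1/5=38/5; d'=(-12−2·1)/(38/5)=-35/19
back: M2=-35/19
back: M1=1−1/5·-35/19=26/19
M: M0=0, M1=26/19, M2=-35/19, M3=0
seg 0: a=0, c=M0/2=0, d=(M1−M0)/(6·3)=13/171, b=Δ0−h0·(2M0+M1)/6=-77/57
seg 1: a=-2, c=M1/2=13/19, d=(M2−M1)/(6·2)=-61/228, b=Δ1−h1·(2M1+M2)/6=40/57
seg 2: a=0, c=M2/2=-35/38, d=(M3−M2)/(6·2)=35/228, b=Δ2−h2·(2M2+M3)/6=13/57
t_q=11/2 → seg 2, τ=1/2; S=0+13/57·τ+-35/38·τ²+35/228·τ³=-59/608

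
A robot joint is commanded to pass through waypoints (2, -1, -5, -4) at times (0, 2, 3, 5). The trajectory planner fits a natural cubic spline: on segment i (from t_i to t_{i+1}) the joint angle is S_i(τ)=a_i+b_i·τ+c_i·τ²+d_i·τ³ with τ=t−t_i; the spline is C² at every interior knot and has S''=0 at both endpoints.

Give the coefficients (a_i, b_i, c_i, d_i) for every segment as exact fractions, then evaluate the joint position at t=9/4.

Δ: Δ0=-3/2, Δ1=-4, Δ2=1/2
row 1: diag=6, rhs=-15; c'=1/6, d'=-5/2
row 2: denom=6−1·1/6=35/6; d'=(27−1·-5/2)/(35/6)=177/35
back: M2=177/35
back: M1=-5/2−1/6·177/35=-117/35
M: M0=0, M1=-117/35, M2=177/35, M3=0
seg 0: a=2, c=M0/2=0, d=(M1−M0)/(6·2)=-39/140, b=Δ0−h0·(2M0+M1)/6=-27/70
seg 1: a=-1, c=M1/2=-117/70, d=(M2−M1)/(6·1)=7/5, b=Δ1−h1·(2M1+M2)/6=-261/70
seg 2: a=-5, c=M2/2=177/70, d=(M3−M2)/(6·2)=-59/140, b=Δ2−h2·(2M2+M3)/6=-201/70
t_q=9/4 → seg 1, τ=1/4; S=-1+-261/70·τ+-117/70·τ²+7/5·τ³=-4513/2240

  seg 0: a=2 b=-27/70 c=0 d=-39/140
  seg 1: a=-1 b=-261/70 c=-117/70 d=7/5
  seg 2: a=-5 b=-201/70 c=177/70 d=-59/140
S(9/4) = -4513/2240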